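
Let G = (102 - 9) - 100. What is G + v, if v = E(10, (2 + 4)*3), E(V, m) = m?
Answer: 11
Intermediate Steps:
v = 18 (v = (2 + 4)*3 = 6*3 = 18)
G = -7 (G = 93 - 100 = -7)
G + v = -7 + 18 = 11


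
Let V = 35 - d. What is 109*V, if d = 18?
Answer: 1853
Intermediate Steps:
V = 17 (V = 35 - 1*18 = 35 - 18 = 17)
109*V = 109*17 = 1853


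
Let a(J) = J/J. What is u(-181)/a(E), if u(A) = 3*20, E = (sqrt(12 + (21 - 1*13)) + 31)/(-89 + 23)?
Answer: 60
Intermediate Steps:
E = -31/66 - sqrt(5)/33 (E = (sqrt(12 + (21 - 13)) + 31)/(-66) = (sqrt(12 + 8) + 31)*(-1/66) = (sqrt(20) + 31)*(-1/66) = (2*sqrt(5) + 31)*(-1/66) = (31 + 2*sqrt(5))*(-1/66) = -31/66 - sqrt(5)/33 ≈ -0.53746)
u(A) = 60
a(J) = 1
u(-181)/a(E) = 60/1 = 60*1 = 60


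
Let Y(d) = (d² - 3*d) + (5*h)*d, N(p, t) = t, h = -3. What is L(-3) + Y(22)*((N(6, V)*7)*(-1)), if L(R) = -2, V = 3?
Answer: -1850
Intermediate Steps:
Y(d) = d² - 18*d (Y(d) = (d² - 3*d) + (5*(-3))*d = (d² - 3*d) - 15*d = d² - 18*d)
L(-3) + Y(22)*((N(6, V)*7)*(-1)) = -2 + (22*(-18 + 22))*((3*7)*(-1)) = -2 + (22*4)*(21*(-1)) = -2 + 88*(-21) = -2 - 1848 = -1850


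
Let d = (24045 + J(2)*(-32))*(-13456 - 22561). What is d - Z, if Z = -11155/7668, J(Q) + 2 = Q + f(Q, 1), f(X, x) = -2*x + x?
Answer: -6649546266257/7668 ≈ -8.6718e+8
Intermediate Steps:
f(X, x) = -x
J(Q) = -3 + Q (J(Q) = -2 + (Q - 1*1) = -2 + (Q - 1) = -2 + (-1 + Q) = -3 + Q)
d = -867181309 (d = (24045 + (-3 + 2)*(-32))*(-13456 - 22561) = (24045 - 1*(-32))*(-36017) = (24045 + 32)*(-36017) = 24077*(-36017) = -867181309)
Z = -11155/7668 (Z = -11155*1/7668 = -11155/7668 ≈ -1.4547)
d - Z = -867181309 - 1*(-11155/7668) = -867181309 + 11155/7668 = -6649546266257/7668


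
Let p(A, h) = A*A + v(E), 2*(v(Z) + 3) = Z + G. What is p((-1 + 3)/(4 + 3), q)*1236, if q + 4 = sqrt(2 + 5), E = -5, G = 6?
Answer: -146466/49 ≈ -2989.1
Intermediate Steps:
v(Z) = Z/2 (v(Z) = -3 + (Z + 6)/2 = -3 + (6 + Z)/2 = -3 + (3 + Z/2) = Z/2)
q = -4 + sqrt(7) (q = -4 + sqrt(2 + 5) = -4 + sqrt(7) ≈ -1.3542)
p(A, h) = -5/2 + A**2 (p(A, h) = A*A + (1/2)*(-5) = A**2 - 5/2 = -5/2 + A**2)
p((-1 + 3)/(4 + 3), q)*1236 = (-5/2 + ((-1 + 3)/(4 + 3))**2)*1236 = (-5/2 + (2/7)**2)*1236 = (-5/2 + 4/49)*1236 = -237/98*1236 = -146466/49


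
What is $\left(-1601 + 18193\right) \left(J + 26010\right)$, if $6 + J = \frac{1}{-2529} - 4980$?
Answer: $\frac{882191579440}{2529} \approx 3.4883 \cdot 10^{8}$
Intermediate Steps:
$J = - \frac{12609595}{2529}$ ($J = -6 - \left(4980 - \frac{1}{-2529}\right) = -6 - \frac{12594421}{2529} = - \frac{12609595}{2529} \approx -4986.0$)
$\left(-1601 + 18193\right) \left(J + 26010\right) = \left(-1601 + 18193\right) \left(- \frac{12609595}{2529} + 26010\right) = 16592 \cdot \frac{53169695}{2529} = \frac{882191579440}{2529}$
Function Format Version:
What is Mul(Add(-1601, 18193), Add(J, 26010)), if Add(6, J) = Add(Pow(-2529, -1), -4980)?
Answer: Rational(882191579440, 2529) ≈ 3.4883e+8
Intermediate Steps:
J = Rational(-12609595, 2529) (J = Add(-6, Add(Pow(-2529, -1), -4980)) = Add(-6, Add(Rational(-1, 2529), -4980)) = Add(-6, Rational(-12594421, 2529)) = Rational(-12609595, 2529) ≈ -4986.0)
Mul(Add(-1601, 18193), Add(J, 26010)) = Mul(Add(-1601, 18193), Add(Rational(-12609595, 2529), 26010)) = Mul(16592, Rational(53169695, 2529)) = Rational(882191579440, 2529)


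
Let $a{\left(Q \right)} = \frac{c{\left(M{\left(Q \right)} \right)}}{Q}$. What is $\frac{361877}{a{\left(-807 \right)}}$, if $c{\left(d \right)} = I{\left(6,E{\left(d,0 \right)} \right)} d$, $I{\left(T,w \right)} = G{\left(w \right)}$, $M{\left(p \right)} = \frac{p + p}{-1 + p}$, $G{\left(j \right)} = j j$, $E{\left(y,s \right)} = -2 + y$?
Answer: $-23861903038528$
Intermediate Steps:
$G{\left(j \right)} = j^{2}$
$M{\left(p \right)} = \frac{2 p}{-1 + p}$
$I{\left(T,w \right)} = w^{2}$
$c{\left(d \right)} = d \left(-2 + d\right)^{2}$ ($c{\left(d \right)} = \left(-2 + d\right)^{2} d = d \left(-2 + d\right)^{2}$)
$a{\left(Q \right)} = \frac{2 \left(-2 + \frac{2 Q}{-1 + Q}\right)^{2}}{-1 + Q}$ ($a{\left(Q \right)} = \frac{\frac{2 Q}{-1 + Q} \left(-2 + \frac{2 Q}{-1 + Q}\right)^{2}}{Q} = \frac{2 Q \frac{1}{-1 + Q} \left(-2 + \frac{2 Q}{-1 + Q}\right)^{2}}{Q} = \frac{2 \left(-2 + \frac{2 Q}{-1 + Q}\right)^{2}}{-1 + Q}$)
$\frac{361877}{a{\left(-807 \right)}} = \frac{361877}{8 \frac{1}{\left(-1 - 807\right)^{3}}} = \frac{361877}{8 \frac{1}{-527514112}} = \frac{361877}{8 \left(- \frac{1}{527514112}\right)} = \frac{361877}{- \frac{1}{65939264}} = 361877 \left(-65939264\right) = -23861903038528$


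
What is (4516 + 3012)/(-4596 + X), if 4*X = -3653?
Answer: -30112/22037 ≈ -1.3664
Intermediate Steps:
X = -3653/4 (X = (1/4)*(-3653) = -3653/4 ≈ -913.25)
(4516 + 3012)/(-4596 + X) = (4516 + 3012)/(-4596 - 3653/4) = 7528/(-22037/4) = 7528*(-4/22037) = -30112/22037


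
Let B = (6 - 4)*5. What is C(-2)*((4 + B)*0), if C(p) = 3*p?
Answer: 0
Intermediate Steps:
B = 10 (B = 2*5 = 10)
C(-2)*((4 + B)*0) = (3*(-2))*((4 + 10)*0) = -84*0 = -6*0 = 0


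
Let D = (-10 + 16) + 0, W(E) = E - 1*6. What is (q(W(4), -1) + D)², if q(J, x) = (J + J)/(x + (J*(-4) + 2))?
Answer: 2500/81 ≈ 30.864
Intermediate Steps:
W(E) = -6 + E (W(E) = E - 6 = -6 + E)
q(J, x) = 2*J/(2 + x - 4*J) (q(J, x) = (2*J)/(x + (-4*J + 2)) = (2*J)/(x + (2 - 4*J)) = (2*J)/(2 + x - 4*J) = 2*J/(2 + x - 4*J))
D = 6 (D = 6 + 0 = 6)
(q(W(4), -1) + D)² = (2*(-6 + 4)/(2 - 1 - 4*(-6 + 4)) + 6)² = (2*(-2)/(2 - 1 - 4*(-2)) + 6)² = (2*(-2)/(2 - 1 + 8) + 6)² = (2*(-2)/9 + 6)² = (2*(-2)*(⅑) + 6)² = (-4/9 + 6)² = (50/9)² = 2500/81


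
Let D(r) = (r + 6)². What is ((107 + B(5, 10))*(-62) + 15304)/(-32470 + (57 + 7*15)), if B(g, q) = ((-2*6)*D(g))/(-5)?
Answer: 23337/80770 ≈ 0.28893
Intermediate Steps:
D(r) = (6 + r)²
B(g, q) = 12*(6 + g)²/5 (B(g, q) = ((-2*6)*(6 + g)²)/(-5) = -12*(6 + g)²*(-⅕) = 12*(6 + g)²/5)
((107 + B(5, 10))*(-62) + 15304)/(-32470 + (57 + 7*15)) = ((107 + 12*(6 + 5)²/5)*(-62) + 15304)/(-32470 + (57 + 7*15)) = ((107 + (12/5)*11²)*(-62) + 15304)/(-32470 + (57 + 105)) = ((107 + (12/5)*121)*(-62) + 15304)/(-32470 + 162) = ((107 + 1452/5)*(-62) + 15304)/(-32308) = ((1987/5)*(-62) + 15304)*(-1/32308) = (-123194/5 + 15304)*(-1/32308) = -46674/5*(-1/32308) = 23337/80770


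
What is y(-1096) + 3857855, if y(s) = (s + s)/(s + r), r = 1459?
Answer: 1400399173/363 ≈ 3.8578e+6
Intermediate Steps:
y(s) = 2*s/(1459 + s) (y(s) = (s + s)/(s + 1459) = (2*s)/(1459 + s) = 2*s/(1459 + s))
y(-1096) + 3857855 = 2*(-1096)/(1459 - 1096) + 3857855 = 2*(-1096)/363 + 3857855 = 2*(-1096)*(1/363) + 3857855 = -2192/363 + 3857855 = 1400399173/363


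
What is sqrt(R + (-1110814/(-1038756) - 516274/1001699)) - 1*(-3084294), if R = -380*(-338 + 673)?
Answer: 3084294 + I*sqrt(34456256640844001141537949738)/520260423222 ≈ 3.0843e+6 + 356.79*I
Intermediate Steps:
R = -127300 (R = -380*335 = -127300)
sqrt(R + (-1110814/(-1038756) - 516274/1001699)) - 1*(-3084294) = sqrt(-127300 + (-1110814/(-1038756) - 516274/1001699)) - 1*(-3084294) = sqrt(-127300 + (-1110814*(-1/1038756) - 516274*1/1001699)) + 3084294 = sqrt(-127300 + (555407/519378 - 516274/1001699)) + 3084294 = sqrt(-127300 + 288209278921/520260423222) + 3084294 = sqrt(-66228863666881679/520260423222) + 3084294 = I*sqrt(34456256640844001141537949738)/520260423222 + 3084294 = 3084294 + I*sqrt(34456256640844001141537949738)/520260423222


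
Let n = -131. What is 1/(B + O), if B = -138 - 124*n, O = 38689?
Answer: 1/54795 ≈ 1.8250e-5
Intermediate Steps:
B = 16106 (B = -138 - 124*(-131) = -138 + 16244 = 16106)
1/(B + O) = 1/(16106 + 38689) = 1/54795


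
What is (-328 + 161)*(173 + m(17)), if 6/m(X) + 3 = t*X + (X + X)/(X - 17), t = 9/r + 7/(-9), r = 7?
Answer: -28891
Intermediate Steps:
t = 32/63 (t = 9/7 + 7/(-9) = 9*(1/7) + 7*(-1/9) = 9/7 - 7/9 = 32/63 ≈ 0.50794)
m(X) = 6/(-3 + 32*X/63 + 2*X/(-17 + X)) (m(X) = 6/(-3 + (32*X/63 + (X + X)/(X - 17))) = 6/(-3 + (32*X/63 + (2*X)/(-17 + X))) = 6/(-3 + (32*X/63 + 2*X/(-17 + X))) = 6/(-3 + 32*X/63 + 2*X/(-17 + X)))
(-328 + 161)*(173 + m(17)) = (-328 + 161)*(173 + 378*(17 - 1*17)/(-3213 - 32*17**2 + 607*17)) = -167*(173 + 378*(17 - 17)/(-3213 - 32*289 + 10319)) = -167*(173 + 378*0/(-3213 - 9248 + 10319)) = -167*(173 + 378*0/(-2142)) = -167*(173 + 378*(-1/2142)*0) = -167*(173 + 0) = -167*173 = -28891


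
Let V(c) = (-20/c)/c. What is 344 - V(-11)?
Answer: 41644/121 ≈ 344.17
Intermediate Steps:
V(c) = -20/c²
344 - V(-11) = 344 - (-20)/(-11)² = 344 - (-20)/121 = 344 - 1*(-20/121) = 344 + 20/121 = 41644/121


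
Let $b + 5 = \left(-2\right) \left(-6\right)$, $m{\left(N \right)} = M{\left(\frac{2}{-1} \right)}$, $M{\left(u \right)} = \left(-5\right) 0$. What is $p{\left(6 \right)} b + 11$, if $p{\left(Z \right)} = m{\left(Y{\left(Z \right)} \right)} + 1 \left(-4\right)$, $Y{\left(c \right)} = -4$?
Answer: $-17$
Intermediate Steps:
$M{\left(u \right)} = 0$
$m{\left(N \right)} = 0$
$p{\left(Z \right)} = -4$ ($p{\left(Z \right)} = 0 + 1 \left(-4\right) = 0 - 4 = -4$)
$b = 7$ ($b = -5 - -12 = -5 + 12 = 7$)
$p{\left(6 \right)} b + 11 = \left(-4\right) 7 + 11 = -28 + 11 = -17$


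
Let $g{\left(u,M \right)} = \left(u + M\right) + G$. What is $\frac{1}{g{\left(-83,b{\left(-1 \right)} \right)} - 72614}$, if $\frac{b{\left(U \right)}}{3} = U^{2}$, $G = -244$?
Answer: $- \frac{1}{72938} \approx -1.371 \cdot 10^{-5}$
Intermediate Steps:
$b{\left(U \right)} = 3 U^{2}$
$g{\left(u,M \right)} = -244 + M + u$ ($g{\left(u,M \right)} = \left(u + M\right) - 244 = \left(M + u\right) - 244 = -244 + M + u$)
$\frac{1}{g{\left(-83,b{\left(-1 \right)} \right)} - 72614} = \frac{1}{\left(-244 + 3 \left(-1\right)^{2} - 83\right) - 72614} = \frac{1}{\left(-244 + 3 \cdot 1 - 83\right) - 72614} = \frac{1}{\left(-244 + 3 - 83\right) - 72614} = \frac{1}{-324 - 72614} = \frac{1}{-72938} = - \frac{1}{72938}$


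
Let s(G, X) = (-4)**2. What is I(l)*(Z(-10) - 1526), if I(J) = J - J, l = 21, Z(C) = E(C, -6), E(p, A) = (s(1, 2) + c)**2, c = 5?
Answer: 0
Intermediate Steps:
s(G, X) = 16
E(p, A) = 441 (E(p, A) = (16 + 5)**2 = 21**2 = 441)
Z(C) = 441
I(J) = 0
I(l)*(Z(-10) - 1526) = 0*(441 - 1526) = 0*(-1085) = 0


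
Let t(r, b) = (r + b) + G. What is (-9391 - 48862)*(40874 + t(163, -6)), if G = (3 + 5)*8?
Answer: -2393907035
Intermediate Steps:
G = 64 (G = 8*8 = 64)
t(r, b) = 64 + b + r (t(r, b) = (r + b) + 64 = (b + r) + 64 = 64 + b + r)
(-9391 - 48862)*(40874 + t(163, -6)) = (-9391 - 48862)*(40874 + (64 - 6 + 163)) = -58253*(40874 + 221) = -58253*41095 = -2393907035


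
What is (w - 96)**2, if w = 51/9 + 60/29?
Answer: 58967041/7569 ≈ 7790.6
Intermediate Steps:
w = 673/87 (w = 51*(1/9) + 60*(1/29) = 17/3 + 60/29 = 673/87 ≈ 7.7356)
(w - 96)**2 = (673/87 - 96)**2 = (-7679/87)**2 = 58967041/7569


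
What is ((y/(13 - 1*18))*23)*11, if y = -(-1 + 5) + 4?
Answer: 0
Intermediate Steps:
y = 0 (y = -1*4 + 4 = -4 + 4 = 0)
((y/(13 - 1*18))*23)*11 = ((0/(13 - 1*18))*23)*11 = ((0/(13 - 18))*23)*11 = ((0/(-5))*23)*11 = ((0*(-⅕))*23)*11 = (0*23)*11 = 0*11 = 0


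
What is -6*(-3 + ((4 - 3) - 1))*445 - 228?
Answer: 7782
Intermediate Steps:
-6*(-3 + ((4 - 3) - 1))*445 - 228 = -6*(-3 + (1 - 1))*445 - 228 = -6*(-3 + 0)*445 - 228 = -6*(-3)*445 - 228 = 18*445 - 228 = 8010 - 228 = 7782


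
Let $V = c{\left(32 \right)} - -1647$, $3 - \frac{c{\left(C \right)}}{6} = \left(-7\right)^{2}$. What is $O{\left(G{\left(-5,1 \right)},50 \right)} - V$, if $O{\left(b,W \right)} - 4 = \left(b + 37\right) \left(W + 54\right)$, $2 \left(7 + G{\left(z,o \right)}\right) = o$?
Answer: $1805$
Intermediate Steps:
$c{\left(C \right)} = -276$ ($c{\left(C \right)} = 18 - 6 \left(-7\right)^{2} = 18 - 294 = -276$)
$G{\left(z,o \right)} = -7 + \frac{o}{2}$
$O{\left(b,W \right)} = 4 + \left(37 + b\right) \left(54 + W\right)$ ($O{\left(b,W \right)} = 4 + \left(b + 37\right) \left(W + 54\right) = 4 + \left(37 + b\right) \left(54 + W\right)$)
$V = 1371$ ($V = -276 - -1647 = -276 + 1647 = 1371$)
$O{\left(G{\left(-5,1 \right)},50 \right)} - V = \left(2002 + 37 \cdot 50 + 54 \left(-7 + \frac{1}{2} \cdot 1\right) + 50 \left(-7 + \frac{1}{2} \cdot 1\right)\right) - 1371 = \left(2002 + 1850 + 54 \left(-7 + \frac{1}{2}\right) + 50 \left(-7 + \frac{1}{2}\right)\right) - 1371 = \left(2002 + 1850 + 54 \left(- \frac{13}{2}\right) + 50 \left(- \frac{13}{2}\right)\right) - 1371 = \left(2002 + 1850 - 351 - 325\right) - 1371 = 3176 - 1371 = 1805$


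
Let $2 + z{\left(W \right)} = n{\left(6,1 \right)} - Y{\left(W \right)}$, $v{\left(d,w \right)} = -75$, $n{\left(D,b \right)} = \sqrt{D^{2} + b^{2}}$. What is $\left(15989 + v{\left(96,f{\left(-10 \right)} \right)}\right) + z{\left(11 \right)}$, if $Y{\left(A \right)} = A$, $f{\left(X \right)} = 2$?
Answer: $15901 + \sqrt{37} \approx 15907.0$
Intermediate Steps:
$z{\left(W \right)} = -2 + \sqrt{37} - W$ ($z{\left(W \right)} = -2 - \left(W - \sqrt{6^{2} + 1^{2}}\right) = -2 - \left(W - \sqrt{36 + 1}\right) = -2 - \left(W - \sqrt{37}\right) = -2 + \sqrt{37} - W$)
$\left(15989 + v{\left(96,f{\left(-10 \right)} \right)}\right) + z{\left(11 \right)} = \left(15989 - 75\right) - \left(13 - \sqrt{37}\right) = 15914 - \left(13 - \sqrt{37}\right) = 15901 + \sqrt{37}$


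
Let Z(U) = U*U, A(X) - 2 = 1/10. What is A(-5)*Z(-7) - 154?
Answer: -511/10 ≈ -51.100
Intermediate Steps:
A(X) = 21/10 (A(X) = 2 + 1/10 = 2 + ⅒ = 21/10)
Z(U) = U²
A(-5)*Z(-7) - 154 = (21/10)*(-7)² - 154 = (21/10)*49 - 154 = 1029/10 - 154 = -511/10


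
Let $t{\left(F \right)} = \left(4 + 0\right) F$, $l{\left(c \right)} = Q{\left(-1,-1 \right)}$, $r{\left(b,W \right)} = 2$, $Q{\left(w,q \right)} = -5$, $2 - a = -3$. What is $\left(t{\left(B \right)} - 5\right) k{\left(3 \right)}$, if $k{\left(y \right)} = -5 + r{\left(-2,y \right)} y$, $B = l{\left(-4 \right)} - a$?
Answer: $-45$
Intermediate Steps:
$a = 5$ ($a = 2 - -3 = 2 + 3 = 5$)
$l{\left(c \right)} = -5$
$B = -10$ ($B = -5 - 5 = -10$)
$k{\left(y \right)} = -5 + 2 y$
$t{\left(F \right)} = 4 F$
$\left(t{\left(B \right)} - 5\right) k{\left(3 \right)} = \left(4 \left(-10\right) - 5\right) \left(-5 + 2 \cdot 3\right) = \left(-40 - 5\right) \left(-5 + 6\right) = \left(-45\right) 1 = -45$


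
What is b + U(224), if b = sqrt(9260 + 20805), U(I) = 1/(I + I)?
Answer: 1/448 + sqrt(30065) ≈ 173.39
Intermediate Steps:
U(I) = 1/(2*I)
b = sqrt(30065) ≈ 173.39
b + U(224) = sqrt(30065) + (1/2)/224 = sqrt(30065) + (1/2)*(1/224) = sqrt(30065) + 1/448 = 1/448 + sqrt(30065)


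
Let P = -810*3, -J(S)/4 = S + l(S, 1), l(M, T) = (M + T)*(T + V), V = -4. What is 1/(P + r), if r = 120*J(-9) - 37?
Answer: -1/9667 ≈ -0.00010344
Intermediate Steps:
l(M, T) = (-4 + T)*(M + T) (l(M, T) = (M + T)*(T - 4) = (M + T)*(-4 + T) = (-4 + T)*(M + T))
J(S) = 12 + 8*S (J(S) = -4*(S + (1**2 - 4*S - 4*1 + S*1)) = -4*(S + (1 - 4*S - 4 + S)) = -4*(S + (-3 - 3*S)) = -4*(-3 - 2*S) = 12 + 8*S)
P = -2430
r = -7237 (r = 120*(12 + 8*(-9)) - 37 = 120*(12 - 72) - 37 = 120*(-60) - 37 = -7200 - 37 = -7237)
1/(P + r) = 1/(-2430 - 7237) = 1/(-9667) = -1/9667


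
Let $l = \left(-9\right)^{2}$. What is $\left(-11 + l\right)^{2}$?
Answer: $4900$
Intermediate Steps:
$l = 81$
$\left(-11 + l\right)^{2} = \left(-11 + 81\right)^{2} = 70^{2} = 4900$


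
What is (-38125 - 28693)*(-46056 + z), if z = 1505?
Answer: 2976808718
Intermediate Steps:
(-38125 - 28693)*(-46056 + z) = (-38125 - 28693)*(-46056 + 1505) = -66818*(-44551) = 2976808718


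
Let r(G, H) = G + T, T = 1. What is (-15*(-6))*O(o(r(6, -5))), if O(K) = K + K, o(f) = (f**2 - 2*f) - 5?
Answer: 5400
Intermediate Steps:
r(G, H) = 1 + G (r(G, H) = G + 1 = 1 + G)
o(f) = -5 + f**2 - 2*f
O(K) = 2*K
(-15*(-6))*O(o(r(6, -5))) = (-15*(-6))*(2*(-5 + (1 + 6)**2 - 2*(1 + 6))) = 90*(2*(-5 + 7**2 - 2*7)) = 90*(2*(-5 + 49 - 14)) = 90*(2*30) = 90*60 = 5400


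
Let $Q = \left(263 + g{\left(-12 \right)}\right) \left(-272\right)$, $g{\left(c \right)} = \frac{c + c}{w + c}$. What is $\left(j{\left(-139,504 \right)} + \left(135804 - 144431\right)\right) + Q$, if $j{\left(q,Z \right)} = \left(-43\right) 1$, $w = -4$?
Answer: $-80614$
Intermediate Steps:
$g{\left(c \right)} = \frac{2 c}{-4 + c}$ ($g{\left(c \right)} = \frac{c + c}{-4 + c} = \frac{2 c}{-4 + c}$)
$Q = -71944$ ($Q = \left(263 + 2 \left(-12\right) \frac{1}{-4 - 12}\right) \left(-272\right) = \left(263 + 2 \left(-12\right) \frac{1}{-16}\right) \left(-272\right) = \left(263 + 2 \left(-12\right) \left(- \frac{1}{16}\right)\right) \left(-272\right) = \left(263 + \frac{3}{2}\right) \left(-272\right) = \frac{529}{2} \left(-272\right) = -71944$)
$j{\left(q,Z \right)} = -43$
$\left(j{\left(-139,504 \right)} + \left(135804 - 144431\right)\right) + Q = \left(-43 + \left(135804 - 144431\right)\right) - 71944 = \left(-43 - 8627\right) - 71944 = -8670 - 71944 = -80614$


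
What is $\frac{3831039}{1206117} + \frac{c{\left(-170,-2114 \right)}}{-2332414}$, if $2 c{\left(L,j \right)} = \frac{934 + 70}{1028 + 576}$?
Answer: $\frac{796258448197525}{250684185500364} \approx 3.1763$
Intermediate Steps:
$c{\left(L,j \right)} = \frac{251}{802}$ ($c{\left(L,j \right)} = \frac{\left(934 + 70\right) \frac{1}{1028 + 576}}{2} = \frac{1004 \cdot \frac{1}{1604}}{2} = \frac{1}{2} \cdot \frac{251}{401} = \frac{251}{802}$)
$\frac{3831039}{1206117} + \frac{c{\left(-170,-2114 \right)}}{-2332414} = \frac{3831039}{1206117} + \frac{251}{802 \left(-2332414\right)} = 3831039 \cdot \frac{1}{1206117} + \frac{251}{802} \left(- \frac{1}{2332414}\right) = \frac{425671}{134013} - \frac{251}{1870596028} = \frac{796258448197525}{250684185500364}$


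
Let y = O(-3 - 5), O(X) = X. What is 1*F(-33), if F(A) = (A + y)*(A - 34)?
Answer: 2747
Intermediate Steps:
y = -8 (y = -3 - 5 = -8)
F(A) = (-34 + A)*(-8 + A) (F(A) = (A - 8)*(A - 34) = (-8 + A)*(-34 + A) = (-34 + A)*(-8 + A))
1*F(-33) = 1*(272 + (-33)² - 42*(-33)) = 1*(272 + 1089 + 1386) = 1*2747 = 2747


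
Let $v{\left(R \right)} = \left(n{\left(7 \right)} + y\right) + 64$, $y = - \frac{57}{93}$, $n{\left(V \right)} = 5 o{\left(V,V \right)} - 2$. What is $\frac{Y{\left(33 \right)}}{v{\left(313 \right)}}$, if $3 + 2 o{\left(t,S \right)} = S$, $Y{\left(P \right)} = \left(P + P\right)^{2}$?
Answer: $\frac{135036}{2213} \approx 61.019$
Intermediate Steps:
$Y{\left(P \right)} = 4 P^{2}$ ($Y{\left(P \right)} = \left(2 P\right)^{2} = 4 P^{2}$)
$o{\left(t,S \right)} = - \frac{3}{2} + \frac{S}{2}$
$n{\left(V \right)} = - \frac{19}{2} + \frac{5 V}{2}$ ($n{\left(V \right)} = 5 \left(- \frac{3}{2} + \frac{V}{2}\right) - 2 = \left(- \frac{15}{2} + \frac{5 V}{2}\right) - 2 = - \frac{19}{2} + \frac{5 V}{2}$)
$y = - \frac{19}{31}$ ($y = \left(-57\right) \frac{1}{93} = - \frac{19}{31} \approx -0.6129$)
$v{\left(R \right)} = \frac{2213}{31}$ ($v{\left(R \right)} = \left(\left(- \frac{19}{2} + \frac{5}{2} \cdot 7\right) - \frac{19}{31}\right) + 64 = \left(\left(- \frac{19}{2} + \frac{35}{2}\right) - \frac{19}{31}\right) + 64 = \left(8 - \frac{19}{31}\right) + 64 = \frac{229}{31} + 64 = \frac{2213}{31}$)
$\frac{Y{\left(33 \right)}}{v{\left(313 \right)}} = \frac{4 \cdot 33^{2}}{\frac{2213}{31}} = 4 \cdot 1089 \cdot \frac{31}{2213} = 4356 \cdot \frac{31}{2213} = \frac{135036}{2213}$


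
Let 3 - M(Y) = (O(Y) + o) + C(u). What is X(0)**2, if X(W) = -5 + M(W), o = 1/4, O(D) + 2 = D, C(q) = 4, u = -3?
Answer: 289/16 ≈ 18.063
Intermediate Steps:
O(D) = -2 + D
o = 1/4 ≈ 0.25000
M(Y) = 3/4 - Y (M(Y) = 3 - (((-2 + Y) + 1/4) + 4) = 3 - ((-7/4 + Y) + 4) = 3 - (9/4 + Y) = 3 + (-9/4 - Y) = 3/4 - Y)
X(W) = -17/4 - W (X(W) = -5 + (3/4 - W) = -17/4 - W)
X(0)**2 = (-17/4 - 1*0)**2 = (-17/4 + 0)**2 = (-17/4)**2 = 289/16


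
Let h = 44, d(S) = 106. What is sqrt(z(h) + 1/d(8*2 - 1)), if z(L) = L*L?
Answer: sqrt(21753002)/106 ≈ 44.000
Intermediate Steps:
z(L) = L**2
sqrt(z(h) + 1/d(8*2 - 1)) = sqrt(44**2 + 1/106) = sqrt(1936 + 1/106) = sqrt(205217/106) = sqrt(21753002)/106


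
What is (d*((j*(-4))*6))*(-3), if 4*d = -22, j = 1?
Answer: -396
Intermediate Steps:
d = -11/2 (d = (¼)*(-22) = -11/2 ≈ -5.5000)
(d*((j*(-4))*6))*(-3) = -11*1*(-4)*6/2*(-3) = -(-22)*6*(-3) = -11/2*(-24)*(-3) = 132*(-3) = -396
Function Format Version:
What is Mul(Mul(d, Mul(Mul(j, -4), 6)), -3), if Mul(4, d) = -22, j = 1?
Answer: -396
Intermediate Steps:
d = Rational(-11, 2) (d = Mul(Rational(1, 4), -22) = Rational(-11, 2) ≈ -5.5000)
Mul(Mul(d, Mul(Mul(j, -4), 6)), -3) = Mul(Mul(Rational(-11, 2), Mul(Mul(1, -4), 6)), -3) = Mul(Mul(Rational(-11, 2), Mul(-4, 6)), -3) = Mul(Mul(Rational(-11, 2), -24), -3) = Mul(132, -3) = -396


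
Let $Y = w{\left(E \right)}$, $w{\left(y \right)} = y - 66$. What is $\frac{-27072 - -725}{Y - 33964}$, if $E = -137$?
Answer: $\frac{26347}{34167} \approx 0.77112$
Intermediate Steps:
$w{\left(y \right)} = -66 + y$ ($w{\left(y \right)} = y - 66 = -66 + y$)
$Y = -203$ ($Y = -66 - 137 = -203$)
$\frac{-27072 - -725}{Y - 33964} = \frac{-27072 - -725}{-203 - 33964} = \frac{-27072 + \left(756 - 31\right)}{-34167} = \left(-27072 + 725\right) \left(- \frac{1}{34167}\right) = \left(-26347\right) \left(- \frac{1}{34167}\right) = \frac{26347}{34167}$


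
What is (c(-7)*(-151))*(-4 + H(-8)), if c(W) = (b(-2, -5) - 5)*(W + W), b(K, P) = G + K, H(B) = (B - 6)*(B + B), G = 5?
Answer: -930160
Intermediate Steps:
H(B) = 2*B*(-6 + B) (H(B) = (-6 + B)*(2*B) = 2*B*(-6 + B))
b(K, P) = 5 + K
c(W) = -4*W (c(W) = ((5 - 2) - 5)*(W + W) = (3 - 5)*(2*W) = -4*W)
(c(-7)*(-151))*(-4 + H(-8)) = (-4*(-7)*(-151))*(-4 + 2*(-8)*(-6 - 8)) = (28*(-151))*(-4 + 2*(-8)*(-14)) = -4228*(-4 + 224) = -4228*220 = -930160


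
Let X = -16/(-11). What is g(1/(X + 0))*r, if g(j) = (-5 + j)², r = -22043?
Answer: -104946723/256 ≈ -4.0995e+5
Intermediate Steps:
X = 16/11 (X = -16*(-1/11) = 16/11 ≈ 1.4545)
g(1/(X + 0))*r = (-5 + 1/(16/11 + 0))²*(-22043) = (-5 + 1/(16/11))²*(-22043) = (-5 + 11/16)²*(-22043) = (-69/16)²*(-22043) = (4761/256)*(-22043) = -104946723/256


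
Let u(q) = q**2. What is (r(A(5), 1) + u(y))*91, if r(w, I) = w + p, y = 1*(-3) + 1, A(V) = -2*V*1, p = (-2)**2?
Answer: -182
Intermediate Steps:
p = 4
A(V) = -2*V
y = -2 (y = -3 + 1 = -2)
r(w, I) = 4 + w (r(w, I) = w + 4 = 4 + w)
(r(A(5), 1) + u(y))*91 = ((4 - 2*5) + (-2)**2)*91 = ((4 - 10) + 4)*91 = (-6 + 4)*91 = -2*91 = -182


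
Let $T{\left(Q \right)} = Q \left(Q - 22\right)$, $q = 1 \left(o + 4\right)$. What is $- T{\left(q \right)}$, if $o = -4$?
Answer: $0$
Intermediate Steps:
$q = 0$ ($q = 1 \left(-4 + 4\right) = 1 \cdot 0 = 0$)
$T{\left(Q \right)} = Q \left(-22 + Q\right)$
$- T{\left(q \right)} = - 0 \left(-22 + 0\right) = - 0 \left(-22\right) = \left(-1\right) 0 = 0$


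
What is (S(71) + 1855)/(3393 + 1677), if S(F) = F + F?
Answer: 1997/5070 ≈ 0.39389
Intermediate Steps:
S(F) = 2*F
(S(71) + 1855)/(3393 + 1677) = (2*71 + 1855)/(3393 + 1677) = (142 + 1855)/5070 = 1997*(1/5070) = 1997/5070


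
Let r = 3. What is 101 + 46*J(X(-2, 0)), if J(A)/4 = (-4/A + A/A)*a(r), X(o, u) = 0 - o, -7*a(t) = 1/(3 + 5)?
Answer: 730/7 ≈ 104.29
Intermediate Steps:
a(t) = -1/56 (a(t) = -1/(7*(3 + 5)) = -⅐/8 = -⅐*⅛ = -1/56)
X(o, u) = -o
J(A) = -1/14 + 2/(7*A) (J(A) = 4*((-4/A + A/A)*(-1/56)) = 4*((-4/A + 1)*(-1/56)) = 4*((1 - 4/A)*(-1/56)) = 4*(-1/56 + 1/(14*A)) = -1/14 + 2/(7*A))
101 + 46*J(X(-2, 0)) = 101 + 46*((4 - (-1)*(-2))/(14*((-1*(-2))))) = 101 + 46*((1/14)*(4 - 1*2)/2) = 101 + 46*((1/14)*(½)*(4 - 2)) = 101 + 46*((1/14)*(½)*2) = 101 + 46*(1/14) = 101 + 23/7 = 730/7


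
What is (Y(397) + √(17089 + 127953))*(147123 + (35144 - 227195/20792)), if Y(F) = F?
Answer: 1504418902793/20792 + 3789468269*√145042/20792 ≈ 1.4177e+8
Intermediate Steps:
(Y(397) + √(17089 + 127953))*(147123 + (35144 - 227195/20792)) = (397 + √(17089 + 127953))*(147123 + (35144 - 227195/20792)) = (397 + √145042)*(147123 + (35144 - 227195/20792)) = (397 + √145042)*(147123 + 730486853/20792) = (397 + √145042)*(3789468269/20792) = 1504418902793/20792 + 3789468269*√145042/20792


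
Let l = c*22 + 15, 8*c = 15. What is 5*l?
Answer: 1125/4 ≈ 281.25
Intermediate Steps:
c = 15/8 (c = (1/8)*15 = 15/8 ≈ 1.8750)
l = 225/4 (l = (15/8)*22 + 15 = 165/4 + 15 = 225/4 ≈ 56.250)
5*l = 5*(225/4) = 1125/4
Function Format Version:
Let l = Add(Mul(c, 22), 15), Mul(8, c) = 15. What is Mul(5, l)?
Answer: Rational(1125, 4) ≈ 281.25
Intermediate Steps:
c = Rational(15, 8) (c = Mul(Rational(1, 8), 15) = Rational(15, 8) ≈ 1.8750)
l = Rational(225, 4) (l = Add(Mul(Rational(15, 8), 22), 15) = Add(Rational(165, 4), 15) = Rational(225, 4) ≈ 56.250)
Mul(5, l) = Mul(5, Rational(225, 4)) = Rational(1125, 4)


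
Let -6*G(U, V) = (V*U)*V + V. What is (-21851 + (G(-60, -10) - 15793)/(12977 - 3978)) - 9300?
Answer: -841027921/26997 ≈ -31153.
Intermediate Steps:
G(U, V) = -V/6 - U*V**2/6 (G(U, V) = -((V*U)*V + V)/6 = -((U*V)*V + V)/6 = -(U*V**2 + V)/6 = -(V + U*V**2)/6 = -V/6 - U*V**2/6)
(-21851 + (G(-60, -10) - 15793)/(12977 - 3978)) - 9300 = (-21851 + (-1/6*(-10)*(1 - 60*(-10)) - 15793)/(12977 - 3978)) - 9300 = (-21851 + (-1/6*(-10)*(1 + 600) - 15793)/8999) - 9300 = (-21851 + (-1/6*(-10)*601 - 15793)*(1/8999)) - 9300 = (-21851 + (3005/3 - 15793)*(1/8999)) - 9300 = (-21851 - 44374/3*1/8999) - 9300 = (-21851 - 44374/26997) - 9300 = -589955821/26997 - 9300 = -841027921/26997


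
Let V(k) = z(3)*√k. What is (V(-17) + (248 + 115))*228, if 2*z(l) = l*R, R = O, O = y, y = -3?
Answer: 82764 - 1026*I*√17 ≈ 82764.0 - 4230.3*I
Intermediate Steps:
O = -3
R = -3
z(l) = -3*l/2 (z(l) = (l*(-3))/2 = (-3*l)/2 = -3*l/2)
V(k) = -9*√k/2 (V(k) = (-3/2*3)*√k = -9*√k/2)
(V(-17) + (248 + 115))*228 = (-9*I*√17/2 + (248 + 115))*228 = (-9*I*√17/2 + 363)*228 = (363 - 9*I*√17/2)*228 = 82764 - 1026*I*√17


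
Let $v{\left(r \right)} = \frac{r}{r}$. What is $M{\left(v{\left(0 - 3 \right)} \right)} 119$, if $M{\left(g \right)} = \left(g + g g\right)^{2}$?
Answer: $476$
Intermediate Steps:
$v{\left(r \right)} = 1$
$M{\left(g \right)} = \left(g + g^{2}\right)^{2}$
$M{\left(v{\left(0 - 3 \right)} \right)} 119 = 1^{2} \left(1 + 1\right)^{2} \cdot 119 = 1 \cdot 2^{2} \cdot 119 = 1 \cdot 4 \cdot 119 = 4 \cdot 119 = 476$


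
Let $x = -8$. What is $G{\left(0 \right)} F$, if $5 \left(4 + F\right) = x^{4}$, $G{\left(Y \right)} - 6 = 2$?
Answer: $\frac{32608}{5} \approx 6521.6$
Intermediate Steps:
$G{\left(Y \right)} = 8$ ($G{\left(Y \right)} = 6 + 2 = 8$)
$F = \frac{4076}{5}$ ($F = -4 + \frac{\left(-8\right)^{4}}{5} = -4 + \frac{1}{5} \cdot 4096 = -4 + \frac{4096}{5} = \frac{4076}{5} \approx 815.2$)
$G{\left(0 \right)} F = 8 \cdot \frac{4076}{5} = \frac{32608}{5}$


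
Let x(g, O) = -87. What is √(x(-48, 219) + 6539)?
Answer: 2*√1613 ≈ 80.324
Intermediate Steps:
√(x(-48, 219) + 6539) = √(-87 + 6539) = √6452 = 2*√1613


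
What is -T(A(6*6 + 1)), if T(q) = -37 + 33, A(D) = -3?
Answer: 4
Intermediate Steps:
T(q) = -4
-T(A(6*6 + 1)) = -1*(-4) = 4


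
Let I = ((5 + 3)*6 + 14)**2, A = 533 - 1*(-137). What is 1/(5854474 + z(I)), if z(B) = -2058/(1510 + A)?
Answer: 1090/6381375631 ≈ 1.7081e-7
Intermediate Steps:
A = 670 (A = 533 + 137 = 670)
I = 3844 (I = (8*6 + 14)**2 = (48 + 14)**2 = 62**2 = 3844)
z(B) = -1029/1090 (z(B) = -2058/(1510 + 670) = -2058/2180 = -2058*1/2180 = -1029/1090)
1/(5854474 + z(I)) = 1/(5854474 - 1029/1090) = 1/(6381375631/1090) = 1090/6381375631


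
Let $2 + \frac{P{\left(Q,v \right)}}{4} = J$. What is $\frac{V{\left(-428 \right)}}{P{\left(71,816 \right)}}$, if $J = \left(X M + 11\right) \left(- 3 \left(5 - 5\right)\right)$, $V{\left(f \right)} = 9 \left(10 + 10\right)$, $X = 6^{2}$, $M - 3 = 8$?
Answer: $- \frac{45}{2} \approx -22.5$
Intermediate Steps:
$M = 11$ ($M = 3 + 8 = 11$)
$X = 36$
$V{\left(f \right)} = 180$ ($V{\left(f \right)} = 9 \cdot 20 = 180$)
$J = 0$ ($J = \left(36 \cdot 11 + 11\right) \left(- 3 \left(5 - 5\right)\right) = \left(396 + 11\right) \left(\left(-3\right) 0\right) = 407 \cdot 0 = 0$)
$P{\left(Q,v \right)} = -8$ ($P{\left(Q,v \right)} = -8 + 4 \cdot 0 = -8 + 0 = -8$)
$\frac{V{\left(-428 \right)}}{P{\left(71,816 \right)}} = \frac{180}{-8} = 180 \left(- \frac{1}{8}\right) = - \frac{45}{2}$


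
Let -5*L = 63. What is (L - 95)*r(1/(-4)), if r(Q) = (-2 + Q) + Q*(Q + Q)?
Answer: 4573/20 ≈ 228.65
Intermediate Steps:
L = -63/5 (L = -⅕*63 = -63/5 ≈ -12.600)
r(Q) = -2 + Q + 2*Q² (r(Q) = (-2 + Q) + Q*(2*Q) = (-2 + Q) + 2*Q² = -2 + Q + 2*Q²)
(L - 95)*r(1/(-4)) = (-63/5 - 95)*(-2 + 1/(-4) + 2*(1/(-4))²) = -538*(-2 - ¼ + 2*(-¼)²)/5 = -538*(-2 - ¼ + 2*(1/16))/5 = -538*(-2 - ¼ + ⅛)/5 = -538/5*(-17/8) = 4573/20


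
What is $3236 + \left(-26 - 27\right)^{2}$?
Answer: $6045$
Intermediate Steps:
$3236 + \left(-26 - 27\right)^{2} = 3236 + \left(-53\right)^{2} = 3236 + 2809 = 6045$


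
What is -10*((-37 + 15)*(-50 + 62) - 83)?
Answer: 3470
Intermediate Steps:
-10*((-37 + 15)*(-50 + 62) - 83) = -10*(-22*12 - 83) = -10*(-264 - 83) = -10*(-347) = 3470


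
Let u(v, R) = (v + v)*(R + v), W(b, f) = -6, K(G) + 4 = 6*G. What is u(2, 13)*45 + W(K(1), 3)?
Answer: 2694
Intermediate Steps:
K(G) = -4 + 6*G
u(v, R) = 2*v*(R + v) (u(v, R) = (2*v)*(R + v) = 2*v*(R + v))
u(2, 13)*45 + W(K(1), 3) = (2*2*(13 + 2))*45 - 6 = (2*2*15)*45 - 6 = 60*45 - 6 = 2700 - 6 = 2694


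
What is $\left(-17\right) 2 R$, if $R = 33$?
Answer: $-1122$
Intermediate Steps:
$\left(-17\right) 2 R = \left(-17\right) 2 \cdot 33 = \left(-34\right) 33 = -1122$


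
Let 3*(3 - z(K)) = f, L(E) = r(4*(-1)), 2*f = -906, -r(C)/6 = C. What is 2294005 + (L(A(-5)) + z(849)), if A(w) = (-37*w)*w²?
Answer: 2294183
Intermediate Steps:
r(C) = -6*C
A(w) = -37*w³
f = -453 (f = (½)*(-906) = -453)
L(E) = 24 (L(E) = -24*(-1) = -6*(-4) = 24)
z(K) = 154 (z(K) = 3 - ⅓*(-453) = 3 + 151 = 154)
2294005 + (L(A(-5)) + z(849)) = 2294005 + (24 + 154) = 2294005 + 178 = 2294183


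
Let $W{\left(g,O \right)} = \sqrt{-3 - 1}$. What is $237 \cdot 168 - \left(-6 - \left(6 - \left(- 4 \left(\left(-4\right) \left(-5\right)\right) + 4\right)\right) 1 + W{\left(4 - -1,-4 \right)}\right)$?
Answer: $39904 - 2 i \approx 39904.0 - 2.0 i$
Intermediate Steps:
$W{\left(g,O \right)} = 2 i$ ($W{\left(g,O \right)} = \sqrt{-4} = 2 i$)
$237 \cdot 168 - \left(-6 - \left(6 - \left(- 4 \left(\left(-4\right) \left(-5\right)\right) + 4\right)\right) 1 + W{\left(4 - -1,-4 \right)}\right) = 237 \cdot 168 + \left(\left(6 - \left(- 4 \left(\left(-4\right) \left(-5\right)\right) + 4\right)\right) 1 + \left(6 - 2 i\right)\right) = 39816 + \left(\left(6 - \left(\left(-4\right) 20 + 4\right)\right) 1 + \left(6 - 2 i\right)\right) = 39816 + \left(\left(6 - \left(-80 + 4\right)\right) 1 + \left(6 - 2 i\right)\right) = 39816 + \left(\left(6 - -76\right) 1 + \left(6 - 2 i\right)\right) = 39816 + \left(\left(6 + 76\right) 1 + \left(6 - 2 i\right)\right) = 39816 + \left(82 \cdot 1 + \left(6 - 2 i\right)\right) = 39816 + \left(82 + \left(6 - 2 i\right)\right) = 39816 + \left(88 - 2 i\right) = 39904 - 2 i$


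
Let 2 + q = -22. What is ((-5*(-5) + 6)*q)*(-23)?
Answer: 17112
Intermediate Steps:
q = -24 (q = -2 - 22 = -24)
((-5*(-5) + 6)*q)*(-23) = ((-5*(-5) + 6)*(-24))*(-23) = ((25 + 6)*(-24))*(-23) = (31*(-24))*(-23) = -744*(-23) = 17112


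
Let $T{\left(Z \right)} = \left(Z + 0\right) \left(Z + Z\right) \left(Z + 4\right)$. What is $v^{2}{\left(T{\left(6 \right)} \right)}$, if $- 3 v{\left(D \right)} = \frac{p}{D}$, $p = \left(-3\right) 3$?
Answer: $\frac{1}{57600} \approx 1.7361 \cdot 10^{-5}$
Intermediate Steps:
$T{\left(Z \right)} = 2 Z^{2} \left(4 + Z\right)$ ($T{\left(Z \right)} = Z 2 Z \left(4 + Z\right) = 2 Z^{2} \left(4 + Z\right)$)
$p = -9$
$v{\left(D \right)} = \frac{3}{D}$ ($v{\left(D \right)} = - \frac{\left(-9\right) \frac{1}{D}}{3} = \frac{3}{D}$)
$v^{2}{\left(T{\left(6 \right)} \right)} = \left(\frac{3}{2 \cdot 6^{2} \left(4 + 6\right)}\right)^{2} = \left(\frac{3}{2 \cdot 36 \cdot 10}\right)^{2} = \left(\frac{3}{720}\right)^{2} = \left(3 \cdot \frac{1}{720}\right)^{2} = \left(\frac{1}{240}\right)^{2} = \frac{1}{57600}$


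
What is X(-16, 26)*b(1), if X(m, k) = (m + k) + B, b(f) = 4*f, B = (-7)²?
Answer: 236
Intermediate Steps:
B = 49
X(m, k) = 49 + k + m (X(m, k) = (m + k) + 49 = (k + m) + 49 = 49 + k + m)
X(-16, 26)*b(1) = (49 + 26 - 16)*(4*1) = 59*4 = 236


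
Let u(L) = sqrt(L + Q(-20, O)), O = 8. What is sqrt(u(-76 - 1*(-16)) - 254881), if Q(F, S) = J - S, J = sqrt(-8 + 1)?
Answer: sqrt(-254881 + sqrt(-68 + I*sqrt(7))) ≈ 0.0082 + 504.86*I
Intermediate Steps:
J = I*sqrt(7) (J = sqrt(-7) = I*sqrt(7) ≈ 2.6458*I)
Q(F, S) = -S + I*sqrt(7) (Q(F, S) = I*sqrt(7) - S = -S + I*sqrt(7))
u(L) = sqrt(-8 + L + I*sqrt(7)) (u(L) = sqrt(L + (-1*8 + I*sqrt(7))) = sqrt(L + (-8 + I*sqrt(7))) = sqrt(-8 + L + I*sqrt(7)))
sqrt(u(-76 - 1*(-16)) - 254881) = sqrt(sqrt(-8 + (-76 - 1*(-16)) + I*sqrt(7)) - 254881) = sqrt(sqrt(-8 + (-76 + 16) + I*sqrt(7)) - 254881) = sqrt(sqrt(-8 - 60 + I*sqrt(7)) - 254881) = sqrt(sqrt(-68 + I*sqrt(7)) - 254881) = sqrt(-254881 + sqrt(-68 + I*sqrt(7)))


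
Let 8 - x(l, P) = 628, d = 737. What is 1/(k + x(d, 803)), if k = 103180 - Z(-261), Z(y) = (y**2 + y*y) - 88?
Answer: -1/33594 ≈ -2.9767e-5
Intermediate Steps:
x(l, P) = -620 (x(l, P) = 8 - 1*628 = 8 - 628 = -620)
Z(y) = -88 + 2*y**2 (Z(y) = (y**2 + y**2) - 88 = 2*y**2 - 88 = -88 + 2*y**2)
k = -32974 (k = 103180 - (-88 + 2*(-261)**2) = 103180 - (-88 + 2*68121) = 103180 - (-88 + 136242) = 103180 - 1*136154 = 103180 - 136154 = -32974)
1/(k + x(d, 803)) = 1/(-32974 - 620) = 1/(-33594) = -1/33594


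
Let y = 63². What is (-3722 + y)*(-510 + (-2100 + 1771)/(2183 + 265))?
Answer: -308455823/2448 ≈ -1.2600e+5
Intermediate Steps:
y = 3969
(-3722 + y)*(-510 + (-2100 + 1771)/(2183 + 265)) = (-3722 + 3969)*(-510 + (-2100 + 1771)/(2183 + 265)) = 247*(-510 - 329/2448) = 247*(-1248809/2448) = -308455823/2448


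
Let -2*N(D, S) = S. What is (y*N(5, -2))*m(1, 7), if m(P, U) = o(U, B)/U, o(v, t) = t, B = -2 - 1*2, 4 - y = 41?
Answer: 148/7 ≈ 21.143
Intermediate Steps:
y = -37 (y = 4 - 1*41 = 4 - 41 = -37)
B = -4 (B = -2 - 2 = -4)
N(D, S) = -S/2
m(P, U) = -4/U
(y*N(5, -2))*m(1, 7) = (-(-37)*(-2)/2)*(-4/7) = (-37*1)*(-4*1/7) = -37*(-4/7) = 148/7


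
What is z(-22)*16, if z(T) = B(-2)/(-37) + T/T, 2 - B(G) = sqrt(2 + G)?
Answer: 560/37 ≈ 15.135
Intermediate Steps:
B(G) = 2 - sqrt(2 + G)
z(T) = 35/37 (z(T) = (2 - sqrt(2 - 2))/(-37) + T/T = (2 - sqrt(0))*(-1/37) + 1 = (2 - 1*0)*(-1/37) + 1 = (2 + 0)*(-1/37) + 1 = 2*(-1/37) + 1 = -2/37 + 1 = 35/37)
z(-22)*16 = (35/37)*16 = 560/37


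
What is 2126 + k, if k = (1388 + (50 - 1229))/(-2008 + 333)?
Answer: 3560841/1675 ≈ 2125.9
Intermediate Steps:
k = -209/1675 (k = (1388 - 1179)/(-1675) = 209*(-1/1675) = -209/1675 ≈ -0.12478)
2126 + k = 2126 - 209/1675 = 3560841/1675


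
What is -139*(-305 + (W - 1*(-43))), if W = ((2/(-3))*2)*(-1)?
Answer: 108698/3 ≈ 36233.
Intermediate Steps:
W = 4/3 (W = ((2*(-1/3))*2)*(-1) = -2/3*2*(-1) = -4/3*(-1) = 4/3 ≈ 1.3333)
-139*(-305 + (W - 1*(-43))) = -139*(-305 + (4/3 - 1*(-43))) = -139*(-305 + (4/3 + 43)) = -139*(-305 + 133/3) = -139*(-782/3) = 108698/3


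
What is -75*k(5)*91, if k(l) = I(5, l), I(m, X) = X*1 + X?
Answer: -68250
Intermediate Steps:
I(m, X) = 2*X (I(m, X) = X + X = 2*X)
k(l) = 2*l
-75*k(5)*91 = -150*5*91 = -75*10*91 = -750*91 = -68250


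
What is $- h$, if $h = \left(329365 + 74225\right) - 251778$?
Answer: $-151812$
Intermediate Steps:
$h = 151812$ ($h = 403590 - 251778 = 151812$)
$- h = \left(-1\right) 151812 = -151812$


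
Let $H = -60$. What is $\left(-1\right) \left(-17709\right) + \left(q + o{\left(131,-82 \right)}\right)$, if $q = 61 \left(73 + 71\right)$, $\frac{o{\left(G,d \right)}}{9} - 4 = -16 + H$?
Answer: $25845$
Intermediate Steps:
$o{\left(G,d \right)} = -648$ ($o{\left(G,d \right)} = 36 + 9 \left(-16 - 60\right) = 36 + 9 \left(-76\right) = 36 - 684 = -648$)
$q = 8784$ ($q = 61 \cdot 144 = 8784$)
$\left(-1\right) \left(-17709\right) + \left(q + o{\left(131,-82 \right)}\right) = \left(-1\right) \left(-17709\right) + \left(8784 - 648\right) = 17709 + 8136 = 25845$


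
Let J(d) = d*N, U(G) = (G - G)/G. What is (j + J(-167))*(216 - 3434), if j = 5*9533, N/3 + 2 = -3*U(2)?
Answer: -156610406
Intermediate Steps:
U(G) = 0 (U(G) = 0/G = 0)
N = -6 (N = -6 + 3*(-3*0) = -6 + 3*0 = -6 + 0 = -6)
j = 47665
J(d) = -6*d (J(d) = d*(-6) = -6*d)
(j + J(-167))*(216 - 3434) = (47665 - 6*(-167))*(216 - 3434) = (47665 + 1002)*(-3218) = 48667*(-3218) = -156610406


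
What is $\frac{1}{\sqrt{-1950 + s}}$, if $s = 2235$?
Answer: $\frac{\sqrt{285}}{285} \approx 0.059235$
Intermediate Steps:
$\frac{1}{\sqrt{-1950 + s}} = \frac{1}{\sqrt{-1950 + 2235}} = \frac{1}{\sqrt{285}} = \frac{\sqrt{285}}{285}$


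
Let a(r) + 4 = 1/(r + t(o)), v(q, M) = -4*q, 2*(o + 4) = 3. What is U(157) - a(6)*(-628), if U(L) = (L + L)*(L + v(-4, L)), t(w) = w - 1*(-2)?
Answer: 571166/11 ≈ 51924.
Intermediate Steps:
o = -5/2 (o = -4 + (½)*3 = -4 + 3/2 = -5/2 ≈ -2.5000)
t(w) = 2 + w (t(w) = w + 2 = 2 + w)
a(r) = -4 + 1/(-½ + r) (a(r) = -4 + 1/(r + (2 - 5/2)) = -4 + 1/(r - ½) = -4 + 1/(-½ + r))
U(L) = 2*L*(16 + L) (U(L) = (L + L)*(L - 4*(-4)) = (2*L)*(L + 16) = (2*L)*(16 + L) = 2*L*(16 + L))
U(157) - a(6)*(-628) = 2*157*(16 + 157) - 2*(3 - 4*6)/(-1 + 2*6)*(-628) = 2*157*173 - 2*(3 - 24)/(-1 + 12)*(-628) = 54322 - 2*(-21)/11*(-628) = 54322 - 2*(1/11)*(-21)*(-628) = 54322 - (-42)*(-628)/11 = 54322 - 1*26376/11 = 54322 - 26376/11 = 571166/11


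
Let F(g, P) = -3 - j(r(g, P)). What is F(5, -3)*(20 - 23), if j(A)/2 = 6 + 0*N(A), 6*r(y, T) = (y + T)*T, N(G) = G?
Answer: 45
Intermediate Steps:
r(y, T) = T*(T + y)/6 (r(y, T) = ((y + T)*T)/6 = ((T + y)*T)/6 = (T*(T + y))/6 = T*(T + y)/6)
j(A) = 12 (j(A) = 2*(6 + 0*A) = 2*(6 + 0) = 2*6 = 12)
F(g, P) = -15 (F(g, P) = -3 - 1*12 = -3 - 12 = -15)
F(5, -3)*(20 - 23) = -15*(20 - 23) = -15*(-3) = 45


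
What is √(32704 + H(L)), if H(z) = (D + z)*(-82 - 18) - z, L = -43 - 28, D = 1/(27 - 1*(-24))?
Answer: 5*√4148391/51 ≈ 199.68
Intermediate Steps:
D = 1/51 (D = 1/(27 + 24) = 1/51 ≈ 0.019608)
L = -71
H(z) = -100/51 - 101*z (H(z) = (1/51 + z)*(-82 - 18) - z = (1/51 + z)*(-100) - z = (-100/51 - 100*z) - z = -100/51 - 101*z)
√(32704 + H(L)) = √(32704 + (-100/51 - 101*(-71))) = √(32704 + (-100/51 + 7171)) = √(32704 + 365621/51) = √(2033525/51) = 5*√4148391/51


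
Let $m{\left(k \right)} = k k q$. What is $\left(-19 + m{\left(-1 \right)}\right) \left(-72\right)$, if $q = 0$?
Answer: $1368$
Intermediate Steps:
$m{\left(k \right)} = 0$ ($m{\left(k \right)} = k k 0 = k^{2} \cdot 0 = 0$)
$\left(-19 + m{\left(-1 \right)}\right) \left(-72\right) = \left(-19 + 0\right) \left(-72\right) = \left(-19\right) \left(-72\right) = 1368$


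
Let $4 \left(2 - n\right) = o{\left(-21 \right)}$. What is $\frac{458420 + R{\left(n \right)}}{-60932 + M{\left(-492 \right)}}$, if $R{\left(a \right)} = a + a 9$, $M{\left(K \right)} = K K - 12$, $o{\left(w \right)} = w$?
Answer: $\frac{183397}{72448} \approx 2.5314$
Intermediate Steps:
$n = \frac{29}{4}$ ($n = 2 - - \frac{21}{4} = 2 + \frac{21}{4} = \frac{29}{4} \approx 7.25$)
$M{\left(K \right)} = -12 + K^{2}$ ($M{\left(K \right)} = K^{2} - 12 = -12 + K^{2}$)
$R{\left(a \right)} = 10 a$ ($R{\left(a \right)} = a + 9 a = 10 a$)
$\frac{458420 + R{\left(n \right)}}{-60932 + M{\left(-492 \right)}} = \frac{458420 + 10 \cdot \frac{29}{4}}{-60932 - \left(12 - \left(-492\right)^{2}\right)} = \frac{458420 + \frac{145}{2}}{-60932 + \left(-12 + 242064\right)} = \frac{916985}{2 \left(-60932 + 242052\right)} = \frac{916985}{2 \cdot 181120} = \frac{916985}{2} \cdot \frac{1}{181120} = \frac{183397}{72448}$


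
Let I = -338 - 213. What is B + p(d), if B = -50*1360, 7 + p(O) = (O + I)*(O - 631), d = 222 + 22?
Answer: 50802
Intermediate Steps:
I = -551
d = 244
p(O) = -7 + (-631 + O)*(-551 + O) (p(O) = -7 + (O - 551)*(O - 631) = -7 + (-551 + O)*(-631 + O) = -7 + (-631 + O)*(-551 + O))
B = -68000
B + p(d) = -68000 + (347674 + 244² - 1182*244) = -68000 + (347674 + 59536 - 288408) = -68000 + 118802 = 50802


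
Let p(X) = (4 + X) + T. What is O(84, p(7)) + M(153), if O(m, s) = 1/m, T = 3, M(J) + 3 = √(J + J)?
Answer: -251/84 + 3*√34 ≈ 14.505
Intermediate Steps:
M(J) = -3 + √2*√J (M(J) = -3 + √(J + J) = -3 + √(2*J) = -3 + √2*√J)
p(X) = 7 + X (p(X) = (4 + X) + 3 = 7 + X)
O(84, p(7)) + M(153) = 1/84 + (-3 + √2*√153) = 1/84 + (-3 + √2*(3*√17)) = 1/84 + (-3 + 3*√34) = -251/84 + 3*√34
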